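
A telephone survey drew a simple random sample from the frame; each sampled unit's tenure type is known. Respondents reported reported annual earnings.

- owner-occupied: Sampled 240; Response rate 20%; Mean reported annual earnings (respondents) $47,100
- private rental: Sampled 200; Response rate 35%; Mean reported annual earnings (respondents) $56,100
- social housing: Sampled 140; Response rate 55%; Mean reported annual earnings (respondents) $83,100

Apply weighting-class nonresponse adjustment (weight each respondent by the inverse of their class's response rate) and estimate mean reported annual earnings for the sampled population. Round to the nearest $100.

With weight = n_sampled/n_responded per class, the weighted class total is n_sampled:
  owner-occupied: 240 × 47,100 = 11,304,000
  private rental: 200 × 56,100 = 11,220,000
  social housing: 140 × 83,100 = 11,634,000
Adjusted estimate = 34,158,000 / 580 = 58893.1 → $58,900.

$58,900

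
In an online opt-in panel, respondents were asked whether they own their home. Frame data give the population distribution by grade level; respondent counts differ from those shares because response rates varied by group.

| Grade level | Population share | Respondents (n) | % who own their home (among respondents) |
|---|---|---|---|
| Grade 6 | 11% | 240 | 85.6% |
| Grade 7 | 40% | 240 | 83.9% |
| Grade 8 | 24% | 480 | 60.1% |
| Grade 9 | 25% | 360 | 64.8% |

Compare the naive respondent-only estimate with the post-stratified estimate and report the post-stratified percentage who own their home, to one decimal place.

Naive respondent-only estimate (weights = respondent counts):
  (240/1320)×85.6 + (240/1320)×83.9 + (480/1320)×60.1 + (360/1320)×64.8 = 70.3455%
Post-stratifying to population shares instead:
  0.11×85.6 + 0.4×83.9 + 0.24×60.1 + 0.25×64.8 = 73.6%

73.6%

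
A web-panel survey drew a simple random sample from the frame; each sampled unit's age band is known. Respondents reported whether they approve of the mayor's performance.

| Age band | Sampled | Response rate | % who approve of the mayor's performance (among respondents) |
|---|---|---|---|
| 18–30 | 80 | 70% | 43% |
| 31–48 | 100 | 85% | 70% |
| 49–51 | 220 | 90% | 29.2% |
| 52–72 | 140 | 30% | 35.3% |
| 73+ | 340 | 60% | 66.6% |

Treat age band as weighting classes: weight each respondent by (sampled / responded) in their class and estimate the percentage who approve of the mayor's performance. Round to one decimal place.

50.5%

Inverse-response-rate weighting restores each class to its sampled count, so class totals weight by n_sampled:
  18–30: 80 × 43 = 3440
  31–48: 100 × 70 = 7000
  49–51: 220 × 29.2 = 6424
  52–72: 140 × 35.3 = 4942
  73+: 340 × 66.6 = 22644
Adjusted estimate = 44,450 / 880 = 50.5114 → 50.5%.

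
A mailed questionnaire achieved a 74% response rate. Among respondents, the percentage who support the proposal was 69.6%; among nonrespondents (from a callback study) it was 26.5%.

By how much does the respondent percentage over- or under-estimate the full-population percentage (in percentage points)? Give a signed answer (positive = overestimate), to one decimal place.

+11.2 percentage points

Nonresponse fraction = 1 − 0.74 = 0.26.
Bias = (nonresponse fraction) × (respondent percentage − nonrespondent percentage)
     = 0.26 × (69.6 − 26.5) = 0.26 × 43.1 = 11.206.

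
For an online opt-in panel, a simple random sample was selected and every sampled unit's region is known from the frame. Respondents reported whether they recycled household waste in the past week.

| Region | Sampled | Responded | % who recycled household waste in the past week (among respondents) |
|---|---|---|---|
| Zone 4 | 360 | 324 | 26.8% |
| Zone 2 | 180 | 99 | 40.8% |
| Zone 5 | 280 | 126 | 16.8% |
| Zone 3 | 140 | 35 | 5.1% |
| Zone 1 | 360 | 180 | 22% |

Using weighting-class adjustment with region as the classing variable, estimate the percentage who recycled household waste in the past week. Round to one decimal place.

Class response rates: Zone 4 324/360 = 90%, Zone 2 99/180 = 55%, Zone 5 126/280 = 45%, Zone 3 35/140 = 25%, Zone 1 180/360 = 50%.
With weight = n_sampled/n_responded per class, the weighted class total is n_sampled:
  Zone 4: 360 × 26.8 = 9648
  Zone 2: 180 × 40.8 = 7344
  Zone 5: 280 × 16.8 = 4704
  Zone 3: 140 × 5.1 = 714
  Zone 1: 360 × 22 = 7920
Adjusted estimate = 30,330 / 1,320 = 22.9773 → 23.0%.

23.0%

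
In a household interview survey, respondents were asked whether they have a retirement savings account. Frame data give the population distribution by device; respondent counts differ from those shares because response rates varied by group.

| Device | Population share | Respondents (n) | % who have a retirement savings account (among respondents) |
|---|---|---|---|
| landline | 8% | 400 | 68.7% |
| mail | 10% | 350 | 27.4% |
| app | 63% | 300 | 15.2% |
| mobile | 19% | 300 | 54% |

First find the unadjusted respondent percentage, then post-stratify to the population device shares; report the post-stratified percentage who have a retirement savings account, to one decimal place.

28.1%

Unadjusted (pooled respondent) estimate weights by respondent counts:
  (400/1350)×68.7 + (350/1350)×27.4 + (300/1350)×15.2 + (300/1350)×54 = 42.837%
Post-stratifying to population shares instead:
  0.08×68.7 + 0.1×27.4 + 0.63×15.2 + 0.19×54 = 28.072%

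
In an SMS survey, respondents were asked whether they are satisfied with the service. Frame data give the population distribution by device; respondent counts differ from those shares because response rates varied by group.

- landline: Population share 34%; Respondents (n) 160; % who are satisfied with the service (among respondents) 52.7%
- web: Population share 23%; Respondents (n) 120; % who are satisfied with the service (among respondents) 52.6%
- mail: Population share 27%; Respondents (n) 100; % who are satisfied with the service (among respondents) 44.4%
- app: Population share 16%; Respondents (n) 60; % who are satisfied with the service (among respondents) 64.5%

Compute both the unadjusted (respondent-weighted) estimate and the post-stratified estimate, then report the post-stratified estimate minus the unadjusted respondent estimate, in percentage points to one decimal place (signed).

Naive respondent-only estimate (weights = respondent counts):
  (160/440)×52.7 + (120/440)×52.6 + (100/440)×44.4 + (60/440)×64.5 = 52.3955%
Post-stratified estimate weights by population shares:
  0.34×52.7 + 0.23×52.6 + 0.27×44.4 + 0.16×64.5 = 52.324%
Difference = 52.324 − 52.3955 = -0.0715 pp.

-0.1 percentage points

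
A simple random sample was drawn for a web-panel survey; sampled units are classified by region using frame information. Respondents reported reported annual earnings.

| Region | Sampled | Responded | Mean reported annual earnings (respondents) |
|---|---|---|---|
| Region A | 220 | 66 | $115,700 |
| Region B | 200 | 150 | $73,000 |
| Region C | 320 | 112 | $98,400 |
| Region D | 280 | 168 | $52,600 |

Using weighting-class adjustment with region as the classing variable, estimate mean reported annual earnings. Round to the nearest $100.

Class response rates: Region A 66/220 = 30%, Region B 150/200 = 75%, Region C 112/320 = 35%, Region D 168/280 = 60%.
Inverse-response-rate weighting restores each class to its sampled count, so class totals weight by n_sampled:
  Region A: 220 × 115,700 = 25,454,000
  Region B: 200 × 73,000 = 14,600,000
  Region C: 320 × 98,400 = 31,488,000
  Region D: 280 × 52,600 = 14,728,000
Adjusted estimate = 86,270,000 / 1,020 = 84578.4 → $84,600.

$84,600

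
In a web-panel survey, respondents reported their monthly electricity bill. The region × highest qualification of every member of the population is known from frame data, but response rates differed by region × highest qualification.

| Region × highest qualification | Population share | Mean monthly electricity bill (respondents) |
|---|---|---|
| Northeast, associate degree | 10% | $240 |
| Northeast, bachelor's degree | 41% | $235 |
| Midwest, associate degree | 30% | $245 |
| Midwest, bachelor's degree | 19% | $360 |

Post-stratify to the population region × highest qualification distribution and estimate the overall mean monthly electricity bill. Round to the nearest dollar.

$262

Reweight to the known region × highest qualification distribution:
  Northeast, associate degree: 0.1 × 240 = 24
  Northeast, bachelor's degree: 0.41 × 235 = 96.35
  Midwest, associate degree: 0.3 × 245 = 73.5
  Midwest, bachelor's degree: 0.19 × 360 = 68.4
Post-stratified estimate = 262.25 → $262.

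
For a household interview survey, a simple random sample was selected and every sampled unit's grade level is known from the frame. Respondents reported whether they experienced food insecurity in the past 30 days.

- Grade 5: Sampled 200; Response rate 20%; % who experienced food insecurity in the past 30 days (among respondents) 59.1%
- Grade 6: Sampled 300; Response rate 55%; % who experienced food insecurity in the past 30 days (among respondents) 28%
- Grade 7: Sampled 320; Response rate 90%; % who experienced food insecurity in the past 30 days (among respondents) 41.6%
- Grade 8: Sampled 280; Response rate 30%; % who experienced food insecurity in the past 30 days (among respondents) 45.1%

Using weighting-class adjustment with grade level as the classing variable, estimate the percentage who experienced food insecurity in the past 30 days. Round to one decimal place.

42.0%

Weighting each respondent by the inverse class response rate inflates each class back to its sampled size, so the class weight is n_sampled:
  Grade 5: 200 × 59.1 = 11,820
  Grade 6: 300 × 28 = 8400
  Grade 7: 320 × 41.6 = 13,312
  Grade 8: 280 × 45.1 = 12,628
Adjusted estimate = 46,160 / 1,100 = 41.9636 → 42.0%.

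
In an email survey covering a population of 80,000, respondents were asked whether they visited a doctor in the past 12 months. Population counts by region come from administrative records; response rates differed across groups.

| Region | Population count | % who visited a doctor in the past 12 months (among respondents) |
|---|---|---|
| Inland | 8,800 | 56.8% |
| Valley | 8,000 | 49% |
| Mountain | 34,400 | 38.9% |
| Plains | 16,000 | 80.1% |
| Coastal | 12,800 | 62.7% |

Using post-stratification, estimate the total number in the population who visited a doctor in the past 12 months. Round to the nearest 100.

43,100

Each cell contributes its population count × the respondent rate:
  Inland: 8,800 × 56.8% = 4998.4
  Valley: 8,000 × 49% = 3920
  Mountain: 34,400 × 38.9% = 13381.6
  Plains: 16,000 × 80.1% = 12,816
  Coastal: 12,800 × 62.7% = 8025.6
Estimated total = 43141.6 → 43,100.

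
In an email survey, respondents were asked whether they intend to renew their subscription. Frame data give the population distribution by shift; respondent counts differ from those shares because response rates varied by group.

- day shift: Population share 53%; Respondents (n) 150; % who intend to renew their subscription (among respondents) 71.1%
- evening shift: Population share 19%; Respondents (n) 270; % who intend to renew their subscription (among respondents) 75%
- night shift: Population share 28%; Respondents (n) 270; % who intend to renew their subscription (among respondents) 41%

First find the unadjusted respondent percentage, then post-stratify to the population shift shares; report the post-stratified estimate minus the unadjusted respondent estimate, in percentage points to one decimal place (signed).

+2.6 percentage points

Naive respondent-only estimate (weights = respondent counts):
  (150/690)×71.1 + (270/690)×75 + (270/690)×41 = 60.8478%
Post-stratified estimate weights by population shares:
  0.53×71.1 + 0.19×75 + 0.28×41 = 63.413%
Difference = 63.413 − 60.8478 = 2.5652 pp.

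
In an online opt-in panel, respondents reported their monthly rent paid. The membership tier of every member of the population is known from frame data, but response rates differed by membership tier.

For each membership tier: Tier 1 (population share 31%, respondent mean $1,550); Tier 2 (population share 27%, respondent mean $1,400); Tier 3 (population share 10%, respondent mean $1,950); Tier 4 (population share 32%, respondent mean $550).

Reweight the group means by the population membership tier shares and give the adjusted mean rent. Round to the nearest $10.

Weight each group's respondent value by its population share:
  Tier 1: 0.31 × 1550 = 480.5
  Tier 2: 0.27 × 1400 = 378
  Tier 3: 0.1 × 1950 = 195
  Tier 4: 0.32 × 550 = 176
Post-stratified estimate = 1229.5 → $1,230.

$1,230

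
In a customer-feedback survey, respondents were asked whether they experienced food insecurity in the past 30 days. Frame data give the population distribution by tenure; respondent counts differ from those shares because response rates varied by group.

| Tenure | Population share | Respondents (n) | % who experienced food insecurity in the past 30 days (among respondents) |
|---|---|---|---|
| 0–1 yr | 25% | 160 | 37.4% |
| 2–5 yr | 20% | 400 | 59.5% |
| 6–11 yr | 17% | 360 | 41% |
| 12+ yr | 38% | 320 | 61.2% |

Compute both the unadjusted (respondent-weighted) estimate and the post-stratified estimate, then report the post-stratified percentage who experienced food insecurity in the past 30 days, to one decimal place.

Unadjusted (pooled respondent) estimate weights by respondent counts:
  (160/1240)×37.4 + (400/1240)×59.5 + (360/1240)×41 + (320/1240)×61.2 = 51.7161%
Reweighting by population tenure shares:
  0.25×37.4 + 0.2×59.5 + 0.17×41 + 0.38×61.2 = 51.476%

51.5%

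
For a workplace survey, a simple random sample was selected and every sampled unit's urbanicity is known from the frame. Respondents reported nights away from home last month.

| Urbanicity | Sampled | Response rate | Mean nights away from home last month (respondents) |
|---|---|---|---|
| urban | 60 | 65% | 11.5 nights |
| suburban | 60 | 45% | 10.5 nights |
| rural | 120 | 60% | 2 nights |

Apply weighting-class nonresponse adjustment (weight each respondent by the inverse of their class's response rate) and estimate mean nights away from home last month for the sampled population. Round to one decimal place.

Each respondent's weight = sampled/responded in their class; summing within a class gives n_sampled, so:
  urban: 60 × 11.5 = 690
  suburban: 60 × 10.5 = 630
  rural: 120 × 2 = 240
Adjusted estimate = 1560 / 240 = 6.5 → 6.5.

6.5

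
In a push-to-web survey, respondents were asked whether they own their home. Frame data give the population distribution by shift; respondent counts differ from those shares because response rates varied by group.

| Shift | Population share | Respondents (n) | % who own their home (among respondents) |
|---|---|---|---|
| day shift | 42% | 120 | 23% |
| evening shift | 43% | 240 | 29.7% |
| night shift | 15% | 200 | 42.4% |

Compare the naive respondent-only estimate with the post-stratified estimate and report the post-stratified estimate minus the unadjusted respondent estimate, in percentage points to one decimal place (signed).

Without adjustment, the pooled respondent share is:
  (120/560)×23 + (240/560)×29.7 + (200/560)×42.4 = 32.8%
Post-stratified estimate weights by population shares:
  0.42×23 + 0.43×29.7 + 0.15×42.4 = 28.791%
Difference = 28.791 − 32.8 = -4.009 pp.

-4.0 percentage points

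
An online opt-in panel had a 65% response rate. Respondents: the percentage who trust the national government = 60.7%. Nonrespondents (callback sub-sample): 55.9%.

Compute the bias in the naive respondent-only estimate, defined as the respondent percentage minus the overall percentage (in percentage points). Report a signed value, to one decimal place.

Nonresponse fraction = 1 − 0.65 = 0.35.
Bias = (nonresponse fraction) × (respondent percentage − nonrespondent percentage)
     = 0.35 × (60.7 − 55.9) = 0.35 × 4.8 = 1.68.

+1.7 percentage points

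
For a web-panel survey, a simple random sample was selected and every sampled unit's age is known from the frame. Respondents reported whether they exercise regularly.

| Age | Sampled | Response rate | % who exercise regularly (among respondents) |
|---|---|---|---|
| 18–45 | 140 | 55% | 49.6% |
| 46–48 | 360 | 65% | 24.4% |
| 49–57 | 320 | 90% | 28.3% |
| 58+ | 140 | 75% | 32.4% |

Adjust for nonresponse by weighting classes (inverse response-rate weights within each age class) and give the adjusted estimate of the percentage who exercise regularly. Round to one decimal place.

Weighting each respondent by the inverse class response rate inflates each class back to its sampled size, so the class weight is n_sampled:
  18–45: 140 × 49.6 = 6944
  46–48: 360 × 24.4 = 8784
  49–57: 320 × 28.3 = 9056
  58+: 140 × 32.4 = 4536
Adjusted estimate = 29,320 / 960 = 30.5417 → 30.5%.

30.5%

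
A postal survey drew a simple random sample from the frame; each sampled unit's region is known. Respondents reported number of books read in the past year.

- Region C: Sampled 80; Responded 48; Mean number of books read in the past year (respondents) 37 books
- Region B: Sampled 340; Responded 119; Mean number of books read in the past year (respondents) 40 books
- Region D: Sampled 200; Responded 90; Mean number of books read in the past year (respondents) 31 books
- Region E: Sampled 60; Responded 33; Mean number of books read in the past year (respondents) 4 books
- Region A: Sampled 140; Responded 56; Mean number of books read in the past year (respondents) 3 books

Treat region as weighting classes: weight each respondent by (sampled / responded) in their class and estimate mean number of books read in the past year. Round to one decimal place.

Response rates by class: Region C 48/80 = 60%, Region B 119/340 = 35%, Region D 90/200 = 45%, Region E 33/60 = 55%, Region A 56/140 = 40%.
Weighting each respondent by the inverse class response rate inflates each class back to its sampled size, so the class weight is n_sampled:
  Region C: 80 × 37 = 2960
  Region B: 340 × 40 = 13,600
  Region D: 200 × 31 = 6200
  Region E: 60 × 4 = 240
  Region A: 140 × 3 = 420
Adjusted estimate = 23,420 / 820 = 28.561 → 28.6.

28.6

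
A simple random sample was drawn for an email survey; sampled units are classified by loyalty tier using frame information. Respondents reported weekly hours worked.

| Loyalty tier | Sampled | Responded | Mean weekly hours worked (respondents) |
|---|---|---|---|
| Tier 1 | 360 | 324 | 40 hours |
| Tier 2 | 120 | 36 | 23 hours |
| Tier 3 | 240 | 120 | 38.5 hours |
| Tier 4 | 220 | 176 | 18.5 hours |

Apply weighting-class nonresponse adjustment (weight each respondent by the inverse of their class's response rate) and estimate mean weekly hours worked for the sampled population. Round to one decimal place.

32.4

Class response rates: Tier 1 324/360 = 90%, Tier 2 36/120 = 30%, Tier 3 120/240 = 50%, Tier 4 176/220 = 80%.
Weighting each respondent by the inverse class response rate inflates each class back to its sampled size, so the class weight is n_sampled:
  Tier 1: 360 × 40 = 14,400
  Tier 2: 120 × 23 = 2760
  Tier 3: 240 × 38.5 = 9240
  Tier 4: 220 × 18.5 = 4070
Adjusted estimate = 30,470 / 940 = 32.4149 → 32.4.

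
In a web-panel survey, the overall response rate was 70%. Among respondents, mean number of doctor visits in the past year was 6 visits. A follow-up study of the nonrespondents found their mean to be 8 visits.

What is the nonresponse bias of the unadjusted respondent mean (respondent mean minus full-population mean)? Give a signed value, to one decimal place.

Nonresponse fraction = 1 − 0.7 = 0.3.
Bias = (nonresponse fraction) × (respondent mean − nonrespondent mean)
     = 0.3 × (6 − 8) = 0.3 × -2 = -0.6.

-0.6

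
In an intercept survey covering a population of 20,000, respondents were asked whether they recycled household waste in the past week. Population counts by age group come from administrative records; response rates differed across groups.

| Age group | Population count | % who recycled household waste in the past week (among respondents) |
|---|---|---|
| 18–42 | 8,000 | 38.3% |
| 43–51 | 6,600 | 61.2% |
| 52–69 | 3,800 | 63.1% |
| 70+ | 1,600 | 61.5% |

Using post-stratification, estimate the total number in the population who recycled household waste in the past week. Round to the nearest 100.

Estimated count per cell = population count × respondent percentage:
  18–42: 8,000 × 38.3% = 3064
  43–51: 6,600 × 61.2% = 4039.2
  52–69: 3,800 × 63.1% = 2397.8
  70+: 1,600 × 61.5% = 984
Estimated total = 10,485 → 10,500.

10,500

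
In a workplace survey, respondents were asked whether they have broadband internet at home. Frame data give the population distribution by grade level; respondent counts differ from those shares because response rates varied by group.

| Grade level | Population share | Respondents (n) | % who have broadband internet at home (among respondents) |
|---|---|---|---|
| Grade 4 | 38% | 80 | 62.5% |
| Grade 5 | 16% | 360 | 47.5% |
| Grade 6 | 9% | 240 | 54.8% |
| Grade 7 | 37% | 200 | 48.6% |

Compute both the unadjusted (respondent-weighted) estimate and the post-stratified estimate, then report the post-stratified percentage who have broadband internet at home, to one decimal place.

54.3%

Unadjusted (pooled respondent) estimate weights by respondent counts:
  (80/880)×62.5 + (360/880)×47.5 + (240/880)×54.8 + (200/880)×48.6 = 51.1045%
Reweighting by population grade level shares:
  0.38×62.5 + 0.16×47.5 + 0.09×54.8 + 0.37×48.6 = 54.264%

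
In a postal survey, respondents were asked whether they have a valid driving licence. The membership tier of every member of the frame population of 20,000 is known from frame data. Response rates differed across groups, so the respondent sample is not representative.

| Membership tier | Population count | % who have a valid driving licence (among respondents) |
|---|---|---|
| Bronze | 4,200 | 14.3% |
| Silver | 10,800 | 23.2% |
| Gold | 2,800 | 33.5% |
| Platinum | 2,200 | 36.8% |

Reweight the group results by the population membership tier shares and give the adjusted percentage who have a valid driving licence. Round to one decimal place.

Weight each group's respondent value by its population share:
  Bronze: (4,200/20,000) × 14.3 = 3.003
  Silver: (10,800/20,000) × 23.2 = 12.528
  Gold: (2,800/20,000) × 33.5 = 4.69
  Platinum: (2,200/20,000) × 36.8 = 4.048
Post-stratified estimate = 24.269 → 24.3%.

24.3%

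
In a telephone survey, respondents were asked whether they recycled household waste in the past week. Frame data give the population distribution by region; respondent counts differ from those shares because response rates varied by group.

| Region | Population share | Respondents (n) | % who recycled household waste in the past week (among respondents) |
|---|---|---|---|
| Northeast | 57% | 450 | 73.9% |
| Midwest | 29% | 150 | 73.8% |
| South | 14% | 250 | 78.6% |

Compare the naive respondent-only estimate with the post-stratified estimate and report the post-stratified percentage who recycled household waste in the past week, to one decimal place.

Unadjusted (pooled respondent) estimate weights by respondent counts:
  (450/850)×73.9 + (150/850)×73.8 + (250/850)×78.6 = 75.2647%
Reweighting by population region shares:
  0.57×73.9 + 0.29×73.8 + 0.14×78.6 = 74.529%

74.5%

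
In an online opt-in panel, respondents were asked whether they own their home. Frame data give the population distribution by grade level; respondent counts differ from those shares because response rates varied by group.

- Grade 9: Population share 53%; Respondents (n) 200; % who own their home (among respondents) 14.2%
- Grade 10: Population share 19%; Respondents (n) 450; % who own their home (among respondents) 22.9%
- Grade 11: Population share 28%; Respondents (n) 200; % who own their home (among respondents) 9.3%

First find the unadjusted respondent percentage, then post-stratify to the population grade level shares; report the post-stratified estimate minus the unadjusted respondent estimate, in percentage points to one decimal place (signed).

-3.2 percentage points

Without adjustment, the pooled respondent share is:
  (200/850)×14.2 + (450/850)×22.9 + (200/850)×9.3 = 17.6529%
Reweighting by population grade level shares:
  0.53×14.2 + 0.19×22.9 + 0.28×9.3 = 14.481%
Difference = 14.481 − 17.6529 = -3.1719 pp.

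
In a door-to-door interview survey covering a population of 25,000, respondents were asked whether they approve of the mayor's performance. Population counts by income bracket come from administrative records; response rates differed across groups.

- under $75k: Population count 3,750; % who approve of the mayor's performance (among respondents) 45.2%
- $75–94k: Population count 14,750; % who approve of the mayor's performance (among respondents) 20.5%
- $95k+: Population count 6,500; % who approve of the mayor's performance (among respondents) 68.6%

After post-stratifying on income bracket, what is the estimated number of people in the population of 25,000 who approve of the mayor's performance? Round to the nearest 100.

9,200

Estimated count per cell = population count × respondent percentage:
  under $75k: 3,750 × 45.2% = 1695
  $75–94k: 14,750 × 20.5% = 3023.75
  $95k+: 6,500 × 68.6% = 4459
Estimated total = 9177.75 → 9,200.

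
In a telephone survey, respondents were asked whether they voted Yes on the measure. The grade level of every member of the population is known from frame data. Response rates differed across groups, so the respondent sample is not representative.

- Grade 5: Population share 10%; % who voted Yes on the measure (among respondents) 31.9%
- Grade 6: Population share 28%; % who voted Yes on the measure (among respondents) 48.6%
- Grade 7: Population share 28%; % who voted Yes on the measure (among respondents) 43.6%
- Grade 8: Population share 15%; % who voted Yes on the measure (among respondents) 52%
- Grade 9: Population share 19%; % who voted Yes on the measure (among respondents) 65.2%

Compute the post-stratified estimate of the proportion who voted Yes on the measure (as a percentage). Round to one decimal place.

Reweight to the known grade level distribution:
  Grade 5: 0.1 × 31.9 = 3.19
  Grade 6: 0.28 × 48.6 = 13.608
  Grade 7: 0.28 × 43.6 = 12.208
  Grade 8: 0.15 × 52 = 7.8
  Grade 9: 0.19 × 65.2 = 12.388
Post-stratified estimate = 49.194 → 49.2%.

49.2%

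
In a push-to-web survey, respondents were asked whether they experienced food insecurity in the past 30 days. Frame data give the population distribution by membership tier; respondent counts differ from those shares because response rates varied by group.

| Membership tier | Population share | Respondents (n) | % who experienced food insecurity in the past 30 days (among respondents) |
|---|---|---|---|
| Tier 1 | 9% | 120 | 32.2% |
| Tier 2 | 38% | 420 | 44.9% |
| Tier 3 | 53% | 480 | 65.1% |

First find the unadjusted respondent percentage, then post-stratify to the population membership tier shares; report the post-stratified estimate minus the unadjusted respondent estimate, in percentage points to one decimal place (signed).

Naive respondent-only estimate (weights = respondent counts):
  (120/1020)×32.2 + (420/1020)×44.9 + (480/1020)×65.1 = 52.9118%
Post-stratifying to population shares instead:
  0.09×32.2 + 0.38×44.9 + 0.53×65.1 = 54.463%
Difference = 54.463 − 52.9118 = 1.5512 pp.

+1.6 percentage points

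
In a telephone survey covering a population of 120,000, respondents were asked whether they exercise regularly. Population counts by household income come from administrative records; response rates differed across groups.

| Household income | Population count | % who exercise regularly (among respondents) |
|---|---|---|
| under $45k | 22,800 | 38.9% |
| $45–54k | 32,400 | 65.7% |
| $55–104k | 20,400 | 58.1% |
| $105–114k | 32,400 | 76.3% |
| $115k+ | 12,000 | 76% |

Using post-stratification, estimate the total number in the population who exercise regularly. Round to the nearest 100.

75,800

Each cell contributes its population count × the respondent rate:
  under $45k: 22,800 × 38.9% = 8869.2
  $45–54k: 32,400 × 65.7% = 21286.8
  $55–104k: 20,400 × 58.1% = 11852.4
  $105–114k: 32,400 × 76.3% = 24721.2
  $115k+: 12,000 × 76% = 9120
Estimated total = 75849.6 → 75,800.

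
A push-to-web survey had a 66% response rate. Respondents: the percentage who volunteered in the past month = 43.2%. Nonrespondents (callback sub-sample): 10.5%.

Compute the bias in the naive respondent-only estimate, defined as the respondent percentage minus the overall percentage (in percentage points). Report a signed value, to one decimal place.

Nonresponse fraction = 1 − 0.66 = 0.34.
Bias = (nonresponse fraction) × (respondent percentage − nonrespondent percentage)
     = 0.34 × (43.2 − 10.5) = 0.34 × 32.7 = 11.118.

+11.1 percentage points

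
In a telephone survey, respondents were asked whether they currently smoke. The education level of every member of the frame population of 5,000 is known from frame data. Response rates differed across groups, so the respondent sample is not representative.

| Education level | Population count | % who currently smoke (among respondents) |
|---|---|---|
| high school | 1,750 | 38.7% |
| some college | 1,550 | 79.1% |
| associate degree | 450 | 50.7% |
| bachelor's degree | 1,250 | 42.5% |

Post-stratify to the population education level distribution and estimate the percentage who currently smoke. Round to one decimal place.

53.3%

Weight each group's respondent value by its population share:
  high school: (1,750/5,000) × 38.7 = 13.545
  some college: (1,550/5,000) × 79.1 = 24.521
  associate degree: (450/5,000) × 50.7 = 4.563
  bachelor's degree: (1,250/5,000) × 42.5 = 10.625
Post-stratified estimate = 53.254 → 53.3%.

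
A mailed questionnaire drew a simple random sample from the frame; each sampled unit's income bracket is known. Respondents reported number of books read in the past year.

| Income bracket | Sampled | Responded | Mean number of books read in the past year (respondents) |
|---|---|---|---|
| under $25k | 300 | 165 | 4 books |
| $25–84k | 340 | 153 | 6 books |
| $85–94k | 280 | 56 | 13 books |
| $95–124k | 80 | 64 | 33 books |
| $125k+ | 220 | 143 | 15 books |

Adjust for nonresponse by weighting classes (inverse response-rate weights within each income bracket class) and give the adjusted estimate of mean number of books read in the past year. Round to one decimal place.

Class response rates: under $25k 165/300 = 55%, $25–84k 153/340 = 45%, $85–94k 56/280 = 20%, $95–124k 64/80 = 80%, $125k+ 143/220 = 65%.
Inverse-response-rate weighting restores each class to its sampled count, so class totals weight by n_sampled:
  under $25k: 300 × 4 = 1200
  $25–84k: 340 × 6 = 2040
  $85–94k: 280 × 13 = 3640
  $95–124k: 80 × 33 = 2640
  $125k+: 220 × 15 = 3300
Adjusted estimate = 12,820 / 1,220 = 10.5082 → 10.5.

10.5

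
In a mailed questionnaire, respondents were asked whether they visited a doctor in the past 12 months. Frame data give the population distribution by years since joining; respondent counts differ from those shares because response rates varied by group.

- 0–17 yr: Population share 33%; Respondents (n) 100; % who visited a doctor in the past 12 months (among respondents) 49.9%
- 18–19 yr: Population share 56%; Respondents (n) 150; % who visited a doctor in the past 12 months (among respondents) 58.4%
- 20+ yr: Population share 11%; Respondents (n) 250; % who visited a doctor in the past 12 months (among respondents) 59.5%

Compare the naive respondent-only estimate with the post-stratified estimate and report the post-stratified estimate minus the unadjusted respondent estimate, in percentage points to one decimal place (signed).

Naive respondent-only estimate (weights = respondent counts):
  (100/500)×49.9 + (150/500)×58.4 + (250/500)×59.5 = 57.25%
Post-stratifying to population shares instead:
  0.33×49.9 + 0.56×58.4 + 0.11×59.5 = 55.716%
Difference = 55.716 − 57.25 = -1.534 pp.

-1.5 percentage points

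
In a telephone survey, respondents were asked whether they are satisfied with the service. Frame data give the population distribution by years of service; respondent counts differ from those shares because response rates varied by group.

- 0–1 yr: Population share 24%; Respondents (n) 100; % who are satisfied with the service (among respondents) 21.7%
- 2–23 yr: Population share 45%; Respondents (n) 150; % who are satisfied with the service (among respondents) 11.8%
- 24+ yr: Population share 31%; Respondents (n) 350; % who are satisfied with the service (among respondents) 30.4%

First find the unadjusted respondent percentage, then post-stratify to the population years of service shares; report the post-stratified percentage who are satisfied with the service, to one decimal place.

19.9%

Naive respondent-only estimate (weights = respondent counts):
  (100/600)×21.7 + (150/600)×11.8 + (350/600)×30.4 = 24.3%
Post-stratifying to population shares instead:
  0.24×21.7 + 0.45×11.8 + 0.31×30.4 = 19.942%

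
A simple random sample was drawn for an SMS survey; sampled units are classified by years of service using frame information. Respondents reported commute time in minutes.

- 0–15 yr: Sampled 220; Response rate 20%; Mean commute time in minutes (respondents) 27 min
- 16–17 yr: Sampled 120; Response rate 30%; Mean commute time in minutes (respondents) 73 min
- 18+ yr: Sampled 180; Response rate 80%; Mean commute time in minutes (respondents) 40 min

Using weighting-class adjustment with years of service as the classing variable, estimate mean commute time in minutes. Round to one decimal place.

42.1

Weighting each respondent by the inverse class response rate inflates each class back to its sampled size, so the class weight is n_sampled:
  0–15 yr: 220 × 27 = 5940
  16–17 yr: 120 × 73 = 8760
  18+ yr: 180 × 40 = 7200
Adjusted estimate = 21,900 / 520 = 42.1154 → 42.1.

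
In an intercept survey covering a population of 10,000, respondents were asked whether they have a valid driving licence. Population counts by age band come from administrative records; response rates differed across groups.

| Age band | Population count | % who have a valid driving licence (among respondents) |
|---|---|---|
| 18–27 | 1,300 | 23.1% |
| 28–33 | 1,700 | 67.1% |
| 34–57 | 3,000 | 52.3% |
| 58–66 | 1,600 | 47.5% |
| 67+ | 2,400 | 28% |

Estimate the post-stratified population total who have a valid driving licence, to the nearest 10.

4,440

Each cell contributes its population count × the respondent rate:
  18–27: 1,300 × 23.1% = 300.3
  28–33: 1,700 × 67.1% = 1140.7
  34–57: 3,000 × 52.3% = 1569
  58–66: 1,600 × 47.5% = 760
  67+: 2,400 × 28% = 672
Estimated total = 4442 → 4,440.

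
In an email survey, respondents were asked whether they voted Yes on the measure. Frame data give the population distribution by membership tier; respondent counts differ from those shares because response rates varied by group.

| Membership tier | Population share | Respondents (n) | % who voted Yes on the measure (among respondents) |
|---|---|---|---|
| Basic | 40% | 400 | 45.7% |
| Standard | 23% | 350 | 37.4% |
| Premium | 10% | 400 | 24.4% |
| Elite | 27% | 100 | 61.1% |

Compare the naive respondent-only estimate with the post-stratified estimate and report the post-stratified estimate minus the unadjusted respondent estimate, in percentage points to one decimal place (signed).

+8.0 percentage points

Unadjusted (pooled respondent) estimate weights by respondent counts:
  (400/1250)×45.7 + (350/1250)×37.4 + (400/1250)×24.4 + (100/1250)×61.1 = 37.792%
Post-stratifying to population shares instead:
  0.4×45.7 + 0.23×37.4 + 0.1×24.4 + 0.27×61.1 = 45.819%
Difference = 45.819 − 37.792 = 8.027 pp.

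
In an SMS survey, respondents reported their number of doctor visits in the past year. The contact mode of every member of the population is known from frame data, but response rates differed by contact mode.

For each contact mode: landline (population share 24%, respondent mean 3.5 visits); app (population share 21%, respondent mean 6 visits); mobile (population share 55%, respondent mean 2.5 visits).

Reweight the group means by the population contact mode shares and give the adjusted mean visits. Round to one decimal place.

Weight each group's respondent value by its population share:
  landline: 0.24 × 3.5 = 0.84
  app: 0.21 × 6 = 1.26
  mobile: 0.55 × 2.5 = 1.375
Post-stratified estimate = 3.475 → 3.5.

3.5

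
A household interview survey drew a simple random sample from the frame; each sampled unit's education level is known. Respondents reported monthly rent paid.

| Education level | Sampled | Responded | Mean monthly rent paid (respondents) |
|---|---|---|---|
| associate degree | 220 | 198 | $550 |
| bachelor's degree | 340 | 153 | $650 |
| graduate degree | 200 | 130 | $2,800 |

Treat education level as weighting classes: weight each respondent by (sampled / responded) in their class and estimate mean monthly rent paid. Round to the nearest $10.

Class response rates: associate degree 198/220 = 90%, bachelor's degree 153/340 = 45%, graduate degree 130/200 = 65%.
Weighting each respondent by the inverse class response rate inflates each class back to its sampled size, so the class weight is n_sampled:
  associate degree: 220 × 550 = 121,000
  bachelor's degree: 340 × 650 = 221,000
  graduate degree: 200 × 2800 = 560,000
Adjusted estimate = 902,000 / 760 = 1186.84 → $1,190.

$1,190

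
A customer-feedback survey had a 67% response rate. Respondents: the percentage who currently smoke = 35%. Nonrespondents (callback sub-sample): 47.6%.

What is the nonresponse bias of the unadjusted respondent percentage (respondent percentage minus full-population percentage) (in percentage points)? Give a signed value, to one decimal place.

-4.2 percentage points

Nonresponse fraction = 1 − 0.67 = 0.33.
Bias = (nonresponse fraction) × (respondent percentage − nonrespondent percentage)
     = 0.33 × (35 − 47.6) = 0.33 × -12.6 = -4.158.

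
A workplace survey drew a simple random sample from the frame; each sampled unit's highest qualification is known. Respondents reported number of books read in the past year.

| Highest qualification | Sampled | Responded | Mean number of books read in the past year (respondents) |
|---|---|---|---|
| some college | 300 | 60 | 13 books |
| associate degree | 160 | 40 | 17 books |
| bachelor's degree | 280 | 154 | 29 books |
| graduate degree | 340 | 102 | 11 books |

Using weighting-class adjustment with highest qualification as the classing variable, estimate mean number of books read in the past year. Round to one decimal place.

17.1

Response rates by class: some college 60/300 = 20%, associate degree 40/160 = 25%, bachelor's degree 154/280 = 55%, graduate degree 102/340 = 30%.
With weight = n_sampled/n_responded per class, the weighted class total is n_sampled:
  some college: 300 × 13 = 3900
  associate degree: 160 × 17 = 2720
  bachelor's degree: 280 × 29 = 8120
  graduate degree: 340 × 11 = 3740
Adjusted estimate = 18,480 / 1,080 = 17.1111 → 17.1.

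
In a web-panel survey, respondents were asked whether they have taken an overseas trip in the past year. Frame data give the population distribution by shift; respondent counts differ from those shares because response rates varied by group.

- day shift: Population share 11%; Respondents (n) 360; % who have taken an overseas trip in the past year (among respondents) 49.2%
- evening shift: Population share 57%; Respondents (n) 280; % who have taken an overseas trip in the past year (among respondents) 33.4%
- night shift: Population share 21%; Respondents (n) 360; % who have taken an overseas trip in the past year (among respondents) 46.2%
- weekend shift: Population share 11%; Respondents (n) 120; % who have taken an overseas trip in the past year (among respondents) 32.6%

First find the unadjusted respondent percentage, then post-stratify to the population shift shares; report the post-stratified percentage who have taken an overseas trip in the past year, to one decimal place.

37.7%

Without adjustment, the pooled respondent share is:
  (360/1120)×49.2 + (280/1120)×33.4 + (360/1120)×46.2 + (120/1120)×32.6 = 42.5071%
Post-stratified estimate weights by population shares:
  0.11×49.2 + 0.57×33.4 + 0.21×46.2 + 0.11×32.6 = 37.738%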